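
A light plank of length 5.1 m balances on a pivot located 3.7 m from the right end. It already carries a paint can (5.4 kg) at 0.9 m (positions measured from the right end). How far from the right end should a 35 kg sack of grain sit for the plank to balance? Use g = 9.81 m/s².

About the pivot (at 3.7 m from the right end):
Paint can: 5.4 × 9.81 = 52.97 N down at 0.9 m → arm 2.8 m, τ = 52.97 × 2.8 = 148.3 N·m clockwise.
Net moment of existing loads = 148.3 N·m clockwise.
The sack of grain weighs 35 × 9.81 = 343.4 N and must supply an equal counterclockwise moment, so its lever arm about the pivot is 148.3 / 343.4 = 0.432 m.
That puts it at 3.7 + 0.432 = 4.13 m from the right end.

x ≈ 4.13 m from the right end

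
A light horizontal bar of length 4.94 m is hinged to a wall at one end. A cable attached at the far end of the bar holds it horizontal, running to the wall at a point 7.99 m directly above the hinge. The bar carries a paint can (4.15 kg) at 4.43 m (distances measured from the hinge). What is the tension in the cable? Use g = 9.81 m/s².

Taking torques about the hinge:
Paint can: 4.15 × 9.81 = 40.71 N down at 4.43 m → arm 4.43 m, τ = 40.71 × 4.43 = 180.3 N·m clockwise.
Total clockwise load moment = 180.3 N·m.
The cable tension T acts at 4.94 m; only its component perpendicular to the bar, T sinθ, produces torque. sinθ = h/√(h²+d²) = 7.99/√(7.99²+4.94²) = 0.8506.
Στ = 0 ⇒ T × 4.94 × 0.8506 = 180.3 ⇒ T = 180.3 / 4.202 = 42.9 N.

T ≈ 42.9 N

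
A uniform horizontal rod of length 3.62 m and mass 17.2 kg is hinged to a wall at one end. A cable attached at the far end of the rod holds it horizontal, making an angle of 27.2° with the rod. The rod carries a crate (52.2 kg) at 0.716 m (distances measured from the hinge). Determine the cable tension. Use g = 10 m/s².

T ≈ 414 N

Taking torques about the hinge:
Beam weight: 17.2 × 10 = 172 N down at 1.81 m → arm 1.81 m, τ = 172 × 1.81 = 311.3 N·m clockwise.
Crate: 52.2 × 10 = 522 N down at 0.716 m → arm 0.716 m, τ = 522 × 0.716 = 373.8 N·m clockwise.
Total clockwise load moment = 685.1 N·m.
The cable tension T acts at 3.62 m; only its component perpendicular to the rod, T sinθ, produces torque. sin 27.2° = 0.4571.
For rotational equilibrium, T × 3.62 × 0.4571 = 685.1, so T = 685.1 / 1.655 = 414 N.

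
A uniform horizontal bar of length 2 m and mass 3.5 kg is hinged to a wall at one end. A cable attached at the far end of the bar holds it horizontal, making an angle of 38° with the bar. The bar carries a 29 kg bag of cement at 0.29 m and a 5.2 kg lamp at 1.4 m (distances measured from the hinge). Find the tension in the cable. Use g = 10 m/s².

Sum moments about the hinge (the unknown hinge reaction has zero arm there).
Beam weight: 3.5 × 10 = 35 N down at 1 m → arm 1 m, τ = 35 × 1 = 35 N·m clockwise.
Bag of cement: 29 × 10 = 290 N down at 0.29 m → arm 0.29 m, τ = 290 × 0.29 = 84.1 N·m clockwise.
Lamp: 5.2 × 10 = 52 N down at 1.4 m → arm 1.4 m, τ = 52 × 1.4 = 72.8 N·m clockwise.
Total clockwise load moment = 191.9 N·m.
The cable tension T acts at 2 m; only its component perpendicular to the bar, T sinθ, produces torque. sin 38° = 0.6157.
For rotational equilibrium, T × 2 × 0.6157 = 191.9, so T = 191.9 / 1.231 = 156 N.

T ≈ 156 N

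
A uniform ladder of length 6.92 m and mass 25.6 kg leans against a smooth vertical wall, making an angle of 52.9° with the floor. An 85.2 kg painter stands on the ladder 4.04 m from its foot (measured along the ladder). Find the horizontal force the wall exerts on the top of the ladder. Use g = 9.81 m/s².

Take moments about the foot of the ladder.
Ladder weight 25.6×9.81 = 251.1 N acts at 3.46 m along the ladder; its horizontal arm is 3.46·cos52.9° = 2.087 m → τ = 524 N·m clockwise.
Painter: 85.2×9.81 = 835.8 N at 4.04 m → arm 2.437 m → τ = 2037 N·m clockwise.
Wall normal N acts horizontally at the top; its moment arm is the height L sinθ = 6.92·sin52.9° = 5.519 m, counterclockwise.
Balancing moments: N × 5.519 = 2561, giving N = 464 N.

N_wall ≈ 464 N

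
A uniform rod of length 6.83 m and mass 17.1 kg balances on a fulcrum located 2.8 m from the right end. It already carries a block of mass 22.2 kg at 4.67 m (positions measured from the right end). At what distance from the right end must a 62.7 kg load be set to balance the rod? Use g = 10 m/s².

x ≈ 1.97 m from the right end

Taking torques about the fulcrum (at 2.8 m from the right end):
Beam weight: 17.1 × 10 = 171 N down at 3.415 m → arm 0.615 m, τ = 171 × 0.615 = 105.2 N·m counterclockwise.
Block: 22.2 × 10 = 222 N down at 4.67 m → arm 1.87 m, τ = 222 × 1.87 = 415.1 N·m counterclockwise.
Net moment of existing loads = 520.3 N·m counterclockwise.
The load weighs 62.7 × 10 = 627 N and must supply an equal clockwise moment, so its lever arm about the fulcrum is 520.3 / 627 = 0.83 m.
That puts it at 2.8 − 0.83 = 1.97 m from the right end.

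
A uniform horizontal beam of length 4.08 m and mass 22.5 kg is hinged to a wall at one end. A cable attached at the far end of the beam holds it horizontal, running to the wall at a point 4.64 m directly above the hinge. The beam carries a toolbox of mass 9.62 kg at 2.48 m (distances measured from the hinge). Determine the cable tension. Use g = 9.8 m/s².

T ≈ 223 N

Taking torques about the hinge:
Beam weight: 22.5 × 9.8 = 220.5 N down at 2.04 m → arm 2.04 m, τ = 220.5 × 2.04 = 449.8 N·m clockwise.
Toolbox: 9.62 × 9.8 = 94.28 N down at 2.48 m → arm 2.48 m, τ = 94.28 × 2.48 = 233.8 N·m clockwise.
Total clockwise load moment = 683.6 N·m.
The cable tension T acts at 4.08 m; only its component perpendicular to the beam, T sinθ, produces torque. sinθ = h/√(h²+d²) = 4.64/√(4.64²+4.08²) = 0.751.
Balancing moments: T × 4.08 × 0.751 = 683.6, giving T = 683.6 / 3.064 = 223 N.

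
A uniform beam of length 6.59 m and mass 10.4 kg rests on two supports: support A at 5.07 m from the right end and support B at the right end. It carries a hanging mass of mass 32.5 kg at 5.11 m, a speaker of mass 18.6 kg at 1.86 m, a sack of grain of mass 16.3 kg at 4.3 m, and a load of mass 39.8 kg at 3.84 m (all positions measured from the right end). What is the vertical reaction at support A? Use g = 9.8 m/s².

Choose support B as the axis so its reaction then has zero moment arm.
Beam weight: 10.4 × 9.8 = 101.9 N down at 3.295 m → arm 3.295 m, τ = 101.9 × 3.295 = 335.8 N·m counterclockwise.
Hanging mass: 32.5 × 9.8 = 318.5 N down at 5.11 m → arm 5.11 m, τ = 318.5 × 5.11 = 1628 N·m counterclockwise.
Speaker: 18.6 × 9.8 = 182.3 N down at 1.86 m → arm 1.86 m, τ = 182.3 × 1.86 = 339.1 N·m counterclockwise.
Sack of grain: 16.3 × 9.8 = 159.7 N down at 4.3 m → arm 4.3 m, τ = 159.7 × 4.3 = 686.7 N·m counterclockwise.
Load: 39.8 × 9.8 = 390 N down at 3.84 m → arm 3.84 m, τ = 390 × 3.84 = 1498 N·m counterclockwise.
Net load moment about support B = 4488 N·m counterclockwise.
Reaction R at support A is upward at 5.07 m, arm 5.07 m → moment R × 5.07 clockwise.
For rotational equilibrium, R × 5.07 = 4488, so R = 885 N.

R_A ≈ 885 N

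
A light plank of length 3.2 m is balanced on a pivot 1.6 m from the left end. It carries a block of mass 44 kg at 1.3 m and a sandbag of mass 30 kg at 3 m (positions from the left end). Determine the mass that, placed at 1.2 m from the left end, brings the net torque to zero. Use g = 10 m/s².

m ≈ 72 kg

Sum moments about the pivot (at 1.6 m from the left end) (the support reaction has zero arm there).
Block: 44 × 10 = 440 N down at 1.3 m → arm 0.3 m, τ = 440 × 0.3 = 132 N·m counterclockwise.
Sandbag: 30 × 10 = 300 N down at 3 m → arm 1.4 m, τ = 300 × 1.4 = 420 N·m clockwise.
Net moment of known loads = 288 N·m clockwise.
An unknown mass m at 1.2 m has arm 0.4 m; its moment is m·g·0.4 counterclockwise.
Στ = 0 ⇒ m × 10 × 0.4 = 288 ⇒ m = 288 / (10 × 0.4) = 72 kg.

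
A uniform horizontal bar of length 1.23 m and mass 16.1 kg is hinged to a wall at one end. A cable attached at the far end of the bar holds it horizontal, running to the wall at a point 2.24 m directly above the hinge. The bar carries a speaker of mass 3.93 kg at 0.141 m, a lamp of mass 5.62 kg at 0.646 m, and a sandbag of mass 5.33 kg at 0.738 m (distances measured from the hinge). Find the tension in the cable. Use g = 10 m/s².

T ≈ 167 N

About the hinge:
Beam weight: 16.1 × 10 = 161 N down at 0.615 m → arm 0.615 m, τ = 161 × 0.615 = 99.02 N·m clockwise.
Speaker: 3.93 × 10 = 39.3 N down at 0.141 m → arm 0.141 m, τ = 39.3 × 0.141 = 5.541 N·m clockwise.
Lamp: 5.62 × 10 = 56.2 N down at 0.646 m → arm 0.646 m, τ = 56.2 × 0.646 = 36.31 N·m clockwise.
Sandbag: 5.33 × 10 = 53.3 N down at 0.738 m → arm 0.738 m, τ = 53.3 × 0.738 = 39.34 N·m clockwise.
Total clockwise load moment = 180.2 N·m.
The cable tension T acts at 1.23 m; only its component perpendicular to the bar, T sinθ, produces torque. sinθ = h/√(h²+d²) = 2.24/√(2.24²+1.23²) = 0.8765.
Setting net torque to zero: T × 1.23 × 0.8765 = 180.2 → T = 180.2 / 1.078 = 167 N.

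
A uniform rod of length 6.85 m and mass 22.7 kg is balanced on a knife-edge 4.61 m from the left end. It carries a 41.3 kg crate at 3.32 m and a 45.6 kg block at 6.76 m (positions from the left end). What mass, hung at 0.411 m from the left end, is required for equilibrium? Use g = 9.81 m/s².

m ≈ 4.25 kg

Taking torques about the knife-edge (at 4.61 m from the left end):
Beam weight: 22.7 × 9.81 = 222.7 N down at 3.425 m → arm 1.185 m, τ = 222.7 × 1.185 = 263.9 N·m counterclockwise.
Crate: 41.3 × 9.81 = 405.2 N down at 3.32 m → arm 1.29 m, τ = 405.2 × 1.29 = 522.7 N·m counterclockwise.
Block: 45.6 × 9.81 = 447.3 N down at 6.76 m → arm 2.15 m, τ = 447.3 × 2.15 = 961.7 N·m clockwise.
Net moment of known loads = 175.1 N·m clockwise.
An unknown mass m at 0.411 m has arm 4.199 m; its moment is m·g·4.199 counterclockwise.
Στ = 0 ⇒ m × 9.81 × 4.199 = 175.1 ⇒ m = 175.1 / (9.81 × 4.199) = 4.25 kg.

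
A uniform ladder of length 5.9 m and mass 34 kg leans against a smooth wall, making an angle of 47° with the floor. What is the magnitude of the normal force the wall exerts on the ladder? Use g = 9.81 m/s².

Sum moments about the foot of the ladder (the floor normal and friction both act there and drop out).
Ladder weight 34×9.81 = 333.5 N acts at 2.95 m along the ladder; its horizontal arm is 2.95·cos47° = 2.012 m → τ = 671 N·m clockwise.
Wall normal N acts horizontally at the top; its moment arm is the height L sinθ = 5.9·sin47° = 4.315 m, counterclockwise.
For rotational equilibrium, N × 4.315 = 671, so N = 156 N.

N_wall ≈ 156 N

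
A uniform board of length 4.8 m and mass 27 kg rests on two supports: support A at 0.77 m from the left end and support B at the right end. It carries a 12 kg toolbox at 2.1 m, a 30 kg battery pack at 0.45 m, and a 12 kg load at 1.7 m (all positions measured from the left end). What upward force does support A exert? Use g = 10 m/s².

Choose support B as the axis so its reaction then has zero moment arm.
Beam weight: 27 × 10 = 270 N down at 2.4 m → arm 2.4 m, τ = 270 × 2.4 = 648 N·m counterclockwise.
Toolbox: 12 × 10 = 120 N down at 2.1 m → arm 2.7 m, τ = 120 × 2.7 = 324 N·m counterclockwise.
Battery pack: 30 × 10 = 300 N down at 0.45 m → arm 4.35 m, τ = 300 × 4.35 = 1305 N·m counterclockwise.
Load: 12 × 10 = 120 N down at 1.7 m → arm 3.1 m, τ = 120 × 3.1 = 372 N·m counterclockwise.
Net load moment about support B = 2649 N·m counterclockwise.
Reaction R at support A is upward at 0.77 m, arm 4.03 m → moment R × 4.03 clockwise.
For rotational equilibrium, R × 4.03 = 2649, so R = 657 N.

R_A ≈ 657 N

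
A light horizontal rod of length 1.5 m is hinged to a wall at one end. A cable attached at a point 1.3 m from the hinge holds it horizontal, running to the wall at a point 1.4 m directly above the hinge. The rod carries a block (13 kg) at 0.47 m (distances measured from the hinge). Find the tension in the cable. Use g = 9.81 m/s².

T ≈ 62.9 N

About the hinge:
Block: 13 × 9.81 = 127.5 N down at 0.47 m → arm 0.47 m, τ = 127.5 × 0.47 = 59.92 N·m clockwise.
Total clockwise load moment = 59.92 N·m.
The cable tension T acts at 1.3 m; only its component perpendicular to the rod, T sinθ, produces torque. sinθ = h/√(h²+d²) = 1.4/√(1.4²+1.3²) = 0.7328.
Στ = 0 ⇒ T × 1.3 × 0.7328 = 59.92 ⇒ T = 59.92 / 0.9526 = 62.9 N.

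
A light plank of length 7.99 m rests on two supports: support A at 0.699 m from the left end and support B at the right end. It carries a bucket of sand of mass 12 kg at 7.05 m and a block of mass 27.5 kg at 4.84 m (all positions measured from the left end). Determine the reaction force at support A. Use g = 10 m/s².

R_A ≈ 134 N

About support B:
Bucket of sand: 12 × 10 = 120 N down at 7.05 m → arm 0.94 m, τ = 120 × 0.94 = 112.8 N·m counterclockwise.
Block: 27.5 × 10 = 275 N down at 4.84 m → arm 3.15 m, τ = 275 × 3.15 = 866.2 N·m counterclockwise.
Net load moment about support B = 979 N·m counterclockwise.
Reaction R at support A is upward at 0.699 m, arm 7.291 m → moment R × 7.291 clockwise.
For rotational equilibrium, R × 7.291 = 979, so R = 134 N.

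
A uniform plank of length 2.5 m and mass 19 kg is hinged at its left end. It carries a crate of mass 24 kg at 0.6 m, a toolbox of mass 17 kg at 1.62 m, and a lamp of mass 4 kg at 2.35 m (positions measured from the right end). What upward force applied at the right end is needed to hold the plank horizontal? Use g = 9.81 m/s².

F ≈ 333 N

About the left end:
Beam weight: 19 × 9.81 = 186.4 N down at 1.25 m → arm 1.25 m, τ = 186.4 × 1.25 = 233 N·m clockwise.
Crate: 24 × 9.81 = 235.4 N down at 0.6 m → arm 1.9 m, τ = 235.4 × 1.9 = 447.3 N·m clockwise.
Toolbox: 17 × 9.81 = 166.8 N down at 1.62 m → arm 0.88 m, τ = 166.8 × 0.88 = 146.8 N·m clockwise.
Lamp: 4 × 9.81 = 39.24 N down at 2.35 m → arm 0.15 m, τ = 39.24 × 0.15 = 5.886 N·m clockwise.
Net moment of the loads = 833 N·m clockwise.
The upward force F acts at the right end, arm 2.5 m, giving F × 2.5 counterclockwise.
Balancing moments: F × 2.5 = 833, giving F = 833 / 2.5 = 333 N.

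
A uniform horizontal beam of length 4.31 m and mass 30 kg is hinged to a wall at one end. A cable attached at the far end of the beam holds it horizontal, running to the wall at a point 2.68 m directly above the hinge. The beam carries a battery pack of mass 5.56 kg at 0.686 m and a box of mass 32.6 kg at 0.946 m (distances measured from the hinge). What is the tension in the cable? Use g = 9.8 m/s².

T ≈ 428 N

Choose the hinge as the axis so the unknown hinge reaction has zero arm there.
Beam weight: 30 × 9.8 = 294 N down at 2.155 m → arm 2.155 m, τ = 294 × 2.155 = 633.6 N·m clockwise.
Battery pack: 5.56 × 9.8 = 54.49 N down at 0.686 m → arm 0.686 m, τ = 54.49 × 0.686 = 37.38 N·m clockwise.
Box: 32.6 × 9.8 = 319.5 N down at 0.946 m → arm 0.946 m, τ = 319.5 × 0.946 = 302.2 N·m clockwise.
Total clockwise load moment = 973.2 N·m.
The cable tension T acts at 4.31 m; only its component perpendicular to the beam, T sinθ, produces torque. sinθ = h/√(h²+d²) = 2.68/√(2.68²+4.31²) = 0.528.
Setting net torque to zero: T × 4.31 × 0.528 = 973.2 → T = 973.2 / 2.276 = 428 N.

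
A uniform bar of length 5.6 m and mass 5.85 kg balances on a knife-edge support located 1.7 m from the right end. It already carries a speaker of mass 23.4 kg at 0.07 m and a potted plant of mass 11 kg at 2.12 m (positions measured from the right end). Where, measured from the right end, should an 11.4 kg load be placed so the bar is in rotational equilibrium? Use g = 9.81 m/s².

x ≈ 4.08 m from the right end

About the knife-edge support (at 1.7 m from the right end):
Beam weight: 5.85 × 9.81 = 57.39 N down at 2.8 m → arm 1.1 m, τ = 57.39 × 1.1 = 63.13 N·m counterclockwise.
Speaker: 23.4 × 9.81 = 229.6 N down at 0.07 m → arm 1.63 m, τ = 229.6 × 1.63 = 374.2 N·m clockwise.
Potted plant: 11 × 9.81 = 107.9 N down at 2.12 m → arm 0.42 m, τ = 107.9 × 0.42 = 45.32 N·m counterclockwise.
Net moment of existing loads = 265.8 N·m clockwise.
The load weighs 11.4 × 9.81 = 111.8 N and must supply an equal counterclockwise moment, so its lever arm about the knife-edge support is 265.8 / 111.8 = 2.38 m.
That puts it at 1.7 + 2.38 = 4.08 m from the right end.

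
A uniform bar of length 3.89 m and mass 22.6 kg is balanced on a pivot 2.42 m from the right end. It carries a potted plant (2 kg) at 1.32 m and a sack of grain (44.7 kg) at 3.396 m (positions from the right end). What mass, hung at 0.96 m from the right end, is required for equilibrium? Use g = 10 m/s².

Take moments about the pivot (at 2.42 m from the right end).
Beam weight: 22.6 × 10 = 226 N down at 1.945 m → arm 0.475 m, τ = 226 × 0.475 = 107.3 N·m clockwise.
Potted plant: 2 × 10 = 20 N down at 1.32 m → arm 1.1 m, τ = 20 × 1.1 = 22 N·m clockwise.
Sack of grain: 44.7 × 10 = 447 N down at 3.396 m → arm 0.976 m, τ = 447 × 0.976 = 436.3 N·m counterclockwise.
Net moment of known loads = 307 N·m counterclockwise.
An unknown mass m at 0.96 m has arm 1.46 m; its moment is m·g·1.46 clockwise.
For rotational equilibrium, m × 10 × 1.46 = 307, so m = 307 / (10 × 1.46) = 21 kg.

m ≈ 21 kg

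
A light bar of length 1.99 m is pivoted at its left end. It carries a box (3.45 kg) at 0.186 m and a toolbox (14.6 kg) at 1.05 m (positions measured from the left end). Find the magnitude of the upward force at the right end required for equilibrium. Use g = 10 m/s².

F ≈ 80.3 N

Take moments about the left end.
Box: 3.45 × 10 = 34.5 N down at 0.186 m → arm 0.186 m, τ = 34.5 × 0.186 = 6.417 N·m clockwise.
Toolbox: 14.6 × 10 = 146 N down at 1.05 m → arm 1.05 m, τ = 146 × 1.05 = 153.3 N·m clockwise.
Net moment of the loads = 159.7 N·m clockwise.
The upward force F acts at the right end, arm 1.99 m, giving F × 1.99 counterclockwise.
Στ = 0 ⇒ F × 1.99 = 159.7 ⇒ F = 159.7 / 1.99 = 80.3 N.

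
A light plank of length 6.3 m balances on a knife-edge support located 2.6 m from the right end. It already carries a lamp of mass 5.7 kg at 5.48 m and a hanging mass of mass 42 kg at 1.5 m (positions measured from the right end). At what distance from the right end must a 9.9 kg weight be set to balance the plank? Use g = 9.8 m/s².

x ≈ 5.61 m from the right end

Choose the knife-edge support (at 2.6 m from the right end) as the axis so the support reaction has zero arm there.
Lamp: 5.7 × 9.8 = 55.86 N down at 5.48 m → arm 2.88 m, τ = 55.86 × 2.88 = 160.9 N·m counterclockwise.
Hanging mass: 42 × 9.8 = 411.6 N down at 1.5 m → arm 1.1 m, τ = 411.6 × 1.1 = 452.8 N·m clockwise.
Net moment of existing loads = 291.9 N·m clockwise.
The weight weighs 9.9 × 9.8 = 97.02 N and must supply an equal counterclockwise moment, so its lever arm about the knife-edge support is 291.9 / 97.02 = 3.01 m.
That puts it at 2.6 + 3.01 = 5.61 m from the right end.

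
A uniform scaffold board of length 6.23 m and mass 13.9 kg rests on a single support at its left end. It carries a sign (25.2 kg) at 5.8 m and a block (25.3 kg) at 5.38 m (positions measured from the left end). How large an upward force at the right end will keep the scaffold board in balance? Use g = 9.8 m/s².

F ≈ 512 N

Sum moments about the left end (the unknown pivot reaction has zero arm there).
Beam weight: 13.9 × 9.8 = 136.2 N down at 3.115 m → arm 3.115 m, τ = 136.2 × 3.115 = 424.3 N·m clockwise.
Sign: 25.2 × 9.8 = 247 N down at 5.8 m → arm 5.8 m, τ = 247 × 5.8 = 1433 N·m clockwise.
Block: 25.3 × 9.8 = 247.9 N down at 5.38 m → arm 5.38 m, τ = 247.9 × 5.38 = 1334 N·m clockwise.
Net moment of the loads = 3191 N·m clockwise.
The upward force F acts at the right end, arm 6.23 m, giving F × 6.23 counterclockwise.
Balancing moments: F × 6.23 = 3191, giving F = 3191 / 6.23 = 512 N.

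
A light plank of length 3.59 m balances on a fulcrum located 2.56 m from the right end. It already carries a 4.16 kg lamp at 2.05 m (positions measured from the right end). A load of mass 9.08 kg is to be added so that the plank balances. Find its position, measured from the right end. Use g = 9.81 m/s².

x ≈ 2.79 m from the right end

Taking torques about the fulcrum (at 2.56 m from the right end):
Lamp: 4.16 × 9.81 = 40.81 N down at 2.05 m → arm 0.51 m, τ = 40.81 × 0.51 = 20.81 N·m clockwise.
Net moment of existing loads = 20.81 N·m clockwise.
The load weighs 9.08 × 9.81 = 89.07 N and must supply an equal counterclockwise moment, so its lever arm about the fulcrum is 20.81 / 89.07 = 0.234 m.
That puts it at 2.56 + 0.234 = 2.79 m from the right end.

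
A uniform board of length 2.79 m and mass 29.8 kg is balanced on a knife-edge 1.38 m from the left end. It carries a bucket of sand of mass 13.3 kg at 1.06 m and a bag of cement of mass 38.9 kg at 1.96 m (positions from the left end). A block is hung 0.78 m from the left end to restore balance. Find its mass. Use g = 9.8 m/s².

Sum moments about the knife-edge (at 1.38 m from the left end) (the support reaction has zero arm there).
Beam weight: 29.8 × 9.8 = 292 N down at 1.395 m → arm 0.015 m, τ = 292 × 0.015 = 4.38 N·m clockwise.
Bucket of sand: 13.3 × 9.8 = 130.3 N down at 1.06 m → arm 0.32 m, τ = 130.3 × 0.32 = 41.7 N·m counterclockwise.
Bag of cement: 38.9 × 9.8 = 381.2 N down at 1.96 m → arm 0.58 m, τ = 381.2 × 0.58 = 221.1 N·m clockwise.
Net moment of known loads = 183.8 N·m clockwise.
An unknown mass m at 0.78 m has arm 0.6 m; its moment is m·g·0.6 counterclockwise.
Balancing moments: m × 9.8 × 0.6 = 183.8, giving m = 183.8 / (9.8 × 0.6) = 31.3 kg.

m ≈ 31.3 kg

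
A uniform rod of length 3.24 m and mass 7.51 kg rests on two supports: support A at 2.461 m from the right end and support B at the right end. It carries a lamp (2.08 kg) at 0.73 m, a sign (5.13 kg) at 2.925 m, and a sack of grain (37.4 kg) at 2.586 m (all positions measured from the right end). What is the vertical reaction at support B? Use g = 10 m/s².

R_B ≈ 11.6 N

Choose support A as the axis so its reaction then has zero moment arm.
Beam weight: 7.51 × 10 = 75.1 N down at 1.62 m → arm 0.841 m, τ = 75.1 × 0.841 = 63.16 N·m clockwise.
Lamp: 2.08 × 10 = 20.8 N down at 0.73 m → arm 1.731 m, τ = 20.8 × 1.731 = 36 N·m clockwise.
Sign: 5.13 × 10 = 51.3 N down at 2.925 m → arm 0.464 m, τ = 51.3 × 0.464 = 23.8 N·m counterclockwise.
Sack of grain: 37.4 × 10 = 374 N down at 2.586 m → arm 0.125 m, τ = 374 × 0.125 = 46.75 N·m counterclockwise.
Net load moment about support A = 28.61 N·m clockwise.
Reaction R at support B is upward at 0 m, arm 2.461 m → moment R × 2.461 counterclockwise.
Setting net torque to zero: R × 2.461 = 28.61 → R = 11.6 N.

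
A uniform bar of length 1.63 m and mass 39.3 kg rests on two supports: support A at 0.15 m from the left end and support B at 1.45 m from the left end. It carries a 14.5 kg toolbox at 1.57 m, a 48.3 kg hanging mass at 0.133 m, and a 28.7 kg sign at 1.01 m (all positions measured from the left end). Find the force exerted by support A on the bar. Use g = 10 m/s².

Sum moments about support B (its reaction then has zero moment arm).
Beam weight: 39.3 × 10 = 393 N down at 0.815 m → arm 0.635 m, τ = 393 × 0.635 = 249.6 N·m counterclockwise.
Toolbox: 14.5 × 10 = 145 N down at 1.57 m → arm 0.12 m, τ = 145 × 0.12 = 17.4 N·m clockwise.
Hanging mass: 48.3 × 10 = 483 N down at 0.133 m → arm 1.317 m, τ = 483 × 1.317 = 636.1 N·m counterclockwise.
Sign: 28.7 × 10 = 287 N down at 1.01 m → arm 0.44 m, τ = 287 × 0.44 = 126.3 N·m counterclockwise.
Net load moment about support B = 994.6 N·m counterclockwise.
Reaction R at support A is upward at 0.15 m, arm 1.3 m → moment R × 1.3 clockwise.
Balancing moments: R × 1.3 = 994.6, giving R = 765 N.

R_A ≈ 765 N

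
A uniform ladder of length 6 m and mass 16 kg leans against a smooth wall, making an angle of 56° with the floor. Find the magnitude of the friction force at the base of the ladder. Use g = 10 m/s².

Choose the foot of the ladder as the axis so the floor normal and friction both act there and drop out.
Ladder weight 16×10 = 160 N acts at 3 m along the ladder; its horizontal arm is 3·cos56° = 1.678 m → τ = 268.5 N·m clockwise.
Wall normal N acts horizontally at the top; its moment arm is the height L sinθ = 6·sin56° = 4.974 m, counterclockwise.
For rotational equilibrium, N × 4.974 = 268.5, so N = 54 N.
ΣFx = 0: friction at the foot balances the wall's push, so f = N_wall = 54 N.

f ≈ 54 N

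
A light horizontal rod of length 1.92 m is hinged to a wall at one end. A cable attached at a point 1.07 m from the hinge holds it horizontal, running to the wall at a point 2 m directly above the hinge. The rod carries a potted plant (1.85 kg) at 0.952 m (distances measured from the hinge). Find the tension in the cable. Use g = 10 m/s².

T ≈ 18.7 N

About the hinge:
Potted plant: 1.85 × 10 = 18.5 N down at 0.952 m → arm 0.952 m, τ = 18.5 × 0.952 = 17.61 N·m clockwise.
Total clockwise load moment = 17.61 N·m.
The cable tension T acts at 1.07 m; only its component perpendicular to the rod, T sinθ, produces torque. sinθ = h/√(h²+d²) = 2/√(2²+1.07²) = 0.8817.
Balancing moments: T × 1.07 × 0.8817 = 17.61, giving T = 17.61 / 0.9434 = 18.7 N.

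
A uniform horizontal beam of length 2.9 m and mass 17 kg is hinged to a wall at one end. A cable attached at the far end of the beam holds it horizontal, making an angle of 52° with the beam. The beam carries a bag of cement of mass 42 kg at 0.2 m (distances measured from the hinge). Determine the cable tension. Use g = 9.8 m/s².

Take moments about the hinge.
Beam weight: 17 × 9.8 = 166.6 N down at 1.45 m → arm 1.45 m, τ = 166.6 × 1.45 = 241.6 N·m clockwise.
Bag of cement: 42 × 9.8 = 411.6 N down at 0.2 m → arm 0.2 m, τ = 411.6 × 0.2 = 82.32 N·m clockwise.
Total clockwise load moment = 323.9 N·m.
The cable tension T acts at 2.9 m; only its component perpendicular to the beam, T sinθ, produces torque. sin 52° = 0.788.
Setting net torque to zero: T × 2.9 × 0.788 = 323.9 → T = 323.9 / 2.285 = 142 N.

T ≈ 142 N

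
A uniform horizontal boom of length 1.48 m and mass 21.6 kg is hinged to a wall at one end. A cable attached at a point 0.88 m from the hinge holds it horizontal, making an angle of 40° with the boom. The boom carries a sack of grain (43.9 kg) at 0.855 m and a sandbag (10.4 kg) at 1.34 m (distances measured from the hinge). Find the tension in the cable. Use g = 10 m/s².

Sum moments about the hinge (the unknown hinge reaction has zero arm there).
Beam weight: 21.6 × 10 = 216 N down at 0.74 m → arm 0.74 m, τ = 216 × 0.74 = 159.8 N·m clockwise.
Sack of grain: 43.9 × 10 = 439 N down at 0.855 m → arm 0.855 m, τ = 439 × 0.855 = 375.3 N·m clockwise.
Sandbag: 10.4 × 10 = 104 N down at 1.34 m → arm 1.34 m, τ = 104 × 1.34 = 139.4 N·m clockwise.
Total clockwise load moment = 674.5 N·m.
The cable tension T acts at 0.88 m; only its component perpendicular to the boom, T sinθ, produces torque. sin 40° = 0.6428.
Balancing moments: T × 0.88 × 0.6428 = 674.5, giving T = 674.5 / 0.5657 = 1190 N.

T ≈ 1190 N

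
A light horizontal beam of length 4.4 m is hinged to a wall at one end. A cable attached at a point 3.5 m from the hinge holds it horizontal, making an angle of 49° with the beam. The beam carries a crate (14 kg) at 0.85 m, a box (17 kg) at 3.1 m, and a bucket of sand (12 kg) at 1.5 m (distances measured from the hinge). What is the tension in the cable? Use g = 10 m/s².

T ≈ 313 N

About the hinge:
Crate: 14 × 10 = 140 N down at 0.85 m → arm 0.85 m, τ = 140 × 0.85 = 119 N·m clockwise.
Box: 17 × 10 = 170 N down at 3.1 m → arm 3.1 m, τ = 170 × 3.1 = 527 N·m clockwise.
Bucket of sand: 12 × 10 = 120 N down at 1.5 m → arm 1.5 m, τ = 120 × 1.5 = 180 N·m clockwise.
Total clockwise load moment = 826 N·m.
The cable tension T acts at 3.5 m; only its component perpendicular to the beam, T sinθ, produces torque. sin 49° = 0.7547.
Balancing moments: T × 3.5 × 0.7547 = 826, giving T = 826 / 2.641 = 313 N.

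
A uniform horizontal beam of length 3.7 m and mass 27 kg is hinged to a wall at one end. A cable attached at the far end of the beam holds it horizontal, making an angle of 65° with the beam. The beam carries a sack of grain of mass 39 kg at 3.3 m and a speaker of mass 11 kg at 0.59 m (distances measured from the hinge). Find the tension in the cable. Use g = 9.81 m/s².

T ≈ 542 N

Take moments about the hinge.
Beam weight: 27 × 9.81 = 264.9 N down at 1.85 m → arm 1.85 m, τ = 264.9 × 1.85 = 490.1 N·m clockwise.
Sack of grain: 39 × 9.81 = 382.6 N down at 3.3 m → arm 3.3 m, τ = 382.6 × 3.3 = 1263 N·m clockwise.
Speaker: 11 × 9.81 = 107.9 N down at 0.59 m → arm 0.59 m, τ = 107.9 × 0.59 = 63.66 N·m clockwise.
Total clockwise load moment = 1817 N·m.
The cable tension T acts at 3.7 m; only its component perpendicular to the beam, T sinθ, produces torque. sin 65° = 0.9063.
For rotational equilibrium, T × 3.7 × 0.9063 = 1817, so T = 1817 / 3.353 = 542 N.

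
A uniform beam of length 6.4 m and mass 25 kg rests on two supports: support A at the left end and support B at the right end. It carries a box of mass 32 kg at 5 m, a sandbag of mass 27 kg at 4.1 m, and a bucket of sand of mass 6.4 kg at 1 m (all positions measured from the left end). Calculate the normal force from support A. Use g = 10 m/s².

R_A ≈ 346 N

Take moments about support B.
Beam weight: 25 × 10 = 250 N down at 3.2 m → arm 3.2 m, τ = 250 × 3.2 = 800 N·m counterclockwise.
Box: 32 × 10 = 320 N down at 5 m → arm 1.4 m, τ = 320 × 1.4 = 448 N·m counterclockwise.
Sandbag: 27 × 10 = 270 N down at 4.1 m → arm 2.3 m, τ = 270 × 2.3 = 621 N·m counterclockwise.
Bucket of sand: 6.4 × 10 = 64 N down at 1 m → arm 5.4 m, τ = 64 × 5.4 = 345.6 N·m counterclockwise.
Net load moment about support B = 2215 N·m counterclockwise.
Reaction R at support A is upward at 0 m, arm 6.4 m → moment R × 6.4 clockwise.
Setting net torque to zero: R × 6.4 = 2215 → R = 346 N.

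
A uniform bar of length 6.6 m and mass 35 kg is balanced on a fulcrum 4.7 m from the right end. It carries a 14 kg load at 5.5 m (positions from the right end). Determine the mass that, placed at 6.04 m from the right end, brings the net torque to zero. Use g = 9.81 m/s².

m ≈ 28.2 kg

Choose the fulcrum (at 4.7 m from the right end) as the axis so the support reaction has zero arm there.
Beam weight: 35 × 9.81 = 343.4 N down at 3.3 m → arm 1.4 m, τ = 343.4 × 1.4 = 480.8 N·m clockwise.
Load: 14 × 9.81 = 137.3 N down at 5.5 m → arm 0.8 m, τ = 137.3 × 0.8 = 109.8 N·m counterclockwise.
Net moment of known loads = 371 N·m clockwise.
An unknown mass m at 6.04 m has arm 1.34 m; its moment is m·g·1.34 counterclockwise.
Στ = 0 ⇒ m × 9.81 × 1.34 = 371 ⇒ m = 371 / (9.81 × 1.34) = 28.2 kg.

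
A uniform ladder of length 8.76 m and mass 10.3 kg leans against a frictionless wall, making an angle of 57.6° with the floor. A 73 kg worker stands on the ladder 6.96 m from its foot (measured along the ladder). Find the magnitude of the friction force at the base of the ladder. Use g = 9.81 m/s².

f ≈ 393 N

Taking torques about the foot of the ladder:
Ladder weight 10.3×9.81 = 101 N acts at 4.38 m along the ladder; its horizontal arm is 4.38·cos57.6° = 2.347 m → τ = 237 N·m clockwise.
Worker: 73×9.81 = 716.1 N at 6.96 m → arm 3.729 m → τ = 2670 N·m clockwise.
Wall normal N acts horizontally at the top; its moment arm is the height L sinθ = 8.76·sin57.6° = 7.396 m, counterclockwise.
Balancing moments: N × 7.396 = 2907, giving N = 393 N.
ΣFx = 0: friction at the foot balances the wall's push, so f = N_wall = 393 N.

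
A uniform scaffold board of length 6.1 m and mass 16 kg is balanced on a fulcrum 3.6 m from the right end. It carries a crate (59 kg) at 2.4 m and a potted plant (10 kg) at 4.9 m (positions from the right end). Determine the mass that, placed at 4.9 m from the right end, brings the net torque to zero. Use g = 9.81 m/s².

About the fulcrum (at 3.6 m from the right end):
Beam weight: 16 × 9.81 = 157 N down at 3.05 m → arm 0.55 m, τ = 157 × 0.55 = 86.35 N·m clockwise.
Crate: 59 × 9.81 = 578.8 N down at 2.4 m → arm 1.2 m, τ = 578.8 × 1.2 = 694.6 N·m clockwise.
Potted plant: 10 × 9.81 = 98.1 N down at 4.9 m → arm 1.3 m, τ = 98.1 × 1.3 = 127.5 N·m counterclockwise.
Net moment of known loads = 653.5 N·m clockwise.
An unknown mass m at 4.9 m has arm 1.3 m; its moment is m·g·1.3 counterclockwise.
Setting net torque to zero: m × 9.81 × 1.3 = 653.5 → m = 653.5 / (9.81 × 1.3) = 51.2 kg.

m ≈ 51.2 kg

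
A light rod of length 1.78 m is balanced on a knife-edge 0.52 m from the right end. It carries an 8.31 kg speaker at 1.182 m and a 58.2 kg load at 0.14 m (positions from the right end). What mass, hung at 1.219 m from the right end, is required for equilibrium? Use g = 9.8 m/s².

About the knife-edge (at 0.52 m from the right end):
Speaker: 8.31 × 9.8 = 81.44 N down at 1.182 m → arm 0.662 m, τ = 81.44 × 0.662 = 53.91 N·m counterclockwise.
Load: 58.2 × 9.8 = 570.4 N down at 0.14 m → arm 0.38 m, τ = 570.4 × 0.38 = 216.8 N·m clockwise.
Net moment of known loads = 162.9 N·m clockwise.
An unknown mass m at 1.219 m has arm 0.699 m; its moment is m·g·0.699 counterclockwise.
For rotational equilibrium, m × 9.8 × 0.699 = 162.9, so m = 162.9 / (9.8 × 0.699) = 23.8 kg.

m ≈ 23.8 kg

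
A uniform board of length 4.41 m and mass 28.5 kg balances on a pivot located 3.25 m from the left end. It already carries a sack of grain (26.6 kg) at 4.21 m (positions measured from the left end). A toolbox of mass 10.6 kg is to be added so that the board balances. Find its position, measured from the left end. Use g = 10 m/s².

About the pivot (at 3.25 m from the left end):
Beam weight: 28.5 × 10 = 285 N down at 2.205 m → arm 1.045 m, τ = 285 × 1.045 = 297.8 N·m counterclockwise.
Sack of grain: 26.6 × 10 = 266 N down at 4.21 m → arm 0.96 m, τ = 266 × 0.96 = 255.4 N·m clockwise.
Net moment of existing loads = 42.4 N·m counterclockwise.
The toolbox weighs 10.6 × 10 = 106 N and must supply an equal clockwise moment, so its lever arm about the pivot is 42.4 / 106 = 0.4 m.
That puts it at 3.25 + 0.4 = 3.65 m from the left end.

x ≈ 3.65 m from the left end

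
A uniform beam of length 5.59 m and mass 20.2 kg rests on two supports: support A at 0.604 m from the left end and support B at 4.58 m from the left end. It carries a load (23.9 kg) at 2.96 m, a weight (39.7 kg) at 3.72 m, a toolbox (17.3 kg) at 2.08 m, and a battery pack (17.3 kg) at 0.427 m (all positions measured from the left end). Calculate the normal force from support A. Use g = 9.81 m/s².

R_A ≈ 553 N

About support B:
Beam weight: 20.2 × 9.81 = 198.2 N down at 2.795 m → arm 1.785 m, τ = 198.2 × 1.785 = 353.8 N·m counterclockwise.
Load: 23.9 × 9.81 = 234.5 N down at 2.96 m → arm 1.62 m, τ = 234.5 × 1.62 = 379.9 N·m counterclockwise.
Weight: 39.7 × 9.81 = 389.5 N down at 3.72 m → arm 0.86 m, τ = 389.5 × 0.86 = 335 N·m counterclockwise.
Toolbox: 17.3 × 9.81 = 169.7 N down at 2.08 m → arm 2.5 m, τ = 169.7 × 2.5 = 424.2 N·m counterclockwise.
Battery pack: 17.3 × 9.81 = 169.7 N down at 0.427 m → arm 4.153 m, τ = 169.7 × 4.153 = 704.8 N·m counterclockwise.
Net load moment about support B = 2198 N·m counterclockwise.
Reaction R at support A is upward at 0.604 m, arm 3.976 m → moment R × 3.976 clockwise.
Balancing moments: R × 3.976 = 2198, giving R = 553 N.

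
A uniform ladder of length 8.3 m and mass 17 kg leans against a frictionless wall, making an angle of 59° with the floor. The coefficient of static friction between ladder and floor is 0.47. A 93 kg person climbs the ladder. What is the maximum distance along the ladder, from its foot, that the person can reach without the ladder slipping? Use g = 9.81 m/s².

Take moments about the foot of the ladder.
Ladder weight 17×9.81 = 166.8 N acts at 4.15 m along the ladder; its horizontal arm is 4.15·cos59° = 2.137 m → τ = 356.5 N·m clockwise.
Person weight 93×9.81 = 912.3 N at distance d → arm d·cos59° → τ = 912.3·d·0.515 clockwise.
Wall normal N at the top has arm L sinθ = 7.114 m counterclockwise, so Στ = 0 gives N·7.114 = 356.5 + 469.8·d.
ΣFy = 0 ⇒ N_floor = 1079 N, so the maximum friction is μ_s·N_floor = 0.47×1079 = 507.1 N. ΣFx = 0 ⇒ N_wall = f, so at the slipping point N = 507.1 N.
Substituting: 507.1×7.114 = 356.5 + 469.8·d ⇒ d = (3608 − 356.5) / 469.8 = 6.92 m.

d ≈ 6.92 m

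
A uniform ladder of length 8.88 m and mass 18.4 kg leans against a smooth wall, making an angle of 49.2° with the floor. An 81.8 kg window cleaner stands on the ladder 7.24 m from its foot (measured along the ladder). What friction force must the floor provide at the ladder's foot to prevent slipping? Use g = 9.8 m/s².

f ≈ 642 N

Take moments about the foot of the ladder.
Ladder weight 18.4×9.8 = 180.3 N acts at 4.44 m along the ladder; its horizontal arm is 4.44·cos49.2° = 2.901 m → τ = 523.1 N·m clockwise.
Window cleaner: 81.8×9.8 = 801.6 N at 7.24 m → arm 4.731 m → τ = 3792 N·m clockwise.
Wall normal N acts horizontally at the top; its moment arm is the height L sinθ = 8.88·sin49.2° = 6.722 m, counterclockwise.
Στ = 0 ⇒ N × 6.722 = 4315 ⇒ N = 642 N.
ΣFx = 0: friction at the foot balances the wall's push, so f = N_wall = 642 N.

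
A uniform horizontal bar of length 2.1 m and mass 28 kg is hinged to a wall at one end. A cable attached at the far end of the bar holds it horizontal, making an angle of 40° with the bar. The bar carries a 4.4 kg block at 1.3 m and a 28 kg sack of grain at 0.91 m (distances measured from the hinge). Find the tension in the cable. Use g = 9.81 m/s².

Sum moments about the hinge (the unknown hinge reaction has zero arm there).
Beam weight: 28 × 9.81 = 274.7 N down at 1.05 m → arm 1.05 m, τ = 274.7 × 1.05 = 288.4 N·m clockwise.
Block: 4.4 × 9.81 = 43.16 N down at 1.3 m → arm 1.3 m, τ = 43.16 × 1.3 = 56.11 N·m clockwise.
Sack of grain: 28 × 9.81 = 274.7 N down at 0.91 m → arm 0.91 m, τ = 274.7 × 0.91 = 250 N·m clockwise.
Total clockwise load moment = 594.5 N·m.
The cable tension T acts at 2.1 m; only its component perpendicular to the bar, T sinθ, produces torque. sin 40° = 0.6428.
For rotational equilibrium, T × 2.1 × 0.6428 = 594.5, so T = 594.5 / 1.35 = 440 N.

T ≈ 440 N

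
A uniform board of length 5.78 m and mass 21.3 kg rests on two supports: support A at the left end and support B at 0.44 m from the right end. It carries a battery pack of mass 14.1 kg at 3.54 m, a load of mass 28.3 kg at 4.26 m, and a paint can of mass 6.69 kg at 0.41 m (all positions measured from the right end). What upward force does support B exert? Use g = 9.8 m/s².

About support A:
Beam weight: 21.3 × 9.8 = 208.7 N down at 2.89 m → arm 2.89 m, τ = 208.7 × 2.89 = 603.1 N·m clockwise.
Battery pack: 14.1 × 9.8 = 138.2 N down at 3.54 m → arm 2.24 m, τ = 138.2 × 2.24 = 309.6 N·m clockwise.
Load: 28.3 × 9.8 = 277.3 N down at 4.26 m → arm 1.52 m, τ = 277.3 × 1.52 = 421.5 N·m clockwise.
Paint can: 6.69 × 9.8 = 65.56 N down at 0.41 m → arm 5.37 m, τ = 65.56 × 5.37 = 352.1 N·m clockwise.
Net load moment about support A = 1686 N·m clockwise.
Reaction R at support B is upward at 0.44 m, arm 5.34 m → moment R × 5.34 counterclockwise.
Setting net torque to zero: R × 5.34 = 1686 → R = 316 N.

R_B ≈ 316 N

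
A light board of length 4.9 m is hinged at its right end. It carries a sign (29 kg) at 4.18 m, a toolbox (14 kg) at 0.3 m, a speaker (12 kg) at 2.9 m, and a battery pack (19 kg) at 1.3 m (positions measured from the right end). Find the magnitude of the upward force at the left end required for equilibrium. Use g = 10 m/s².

F ≈ 377 N

About the right end:
Sign: 29 × 10 = 290 N down at 4.18 m → arm 4.18 m, τ = 290 × 4.18 = 1212 N·m counterclockwise.
Toolbox: 14 × 10 = 140 N down at 0.3 m → arm 0.3 m, τ = 140 × 0.3 = 42 N·m counterclockwise.
Speaker: 12 × 10 = 120 N down at 2.9 m → arm 2.9 m, τ = 120 × 2.9 = 348 N·m counterclockwise.
Battery pack: 19 × 10 = 190 N down at 1.3 m → arm 1.3 m, τ = 190 × 1.3 = 247 N·m counterclockwise.
Net moment of the loads = 1849 N·m counterclockwise.
The upward force F acts at the left end, arm 4.9 m, giving F × 4.9 clockwise.
Στ = 0 ⇒ F × 4.9 = 1849 ⇒ F = 1849 / 4.9 = 377 N.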